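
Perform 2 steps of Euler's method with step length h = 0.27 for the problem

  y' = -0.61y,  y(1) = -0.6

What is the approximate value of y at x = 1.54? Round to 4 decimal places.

Euler: y_{n+1} = y_n + h·f(x_n, y_n).
x=1.000000, y=-0.600000: f=0.366000 → y ← -0.600000 + 0.27·0.366000 = -0.501180
x=1.270000, y=-0.501180: f=0.305720 → y ← -0.501180 + 0.27·0.305720 = -0.418636
y(1.54) ≈ -0.4186

-0.4186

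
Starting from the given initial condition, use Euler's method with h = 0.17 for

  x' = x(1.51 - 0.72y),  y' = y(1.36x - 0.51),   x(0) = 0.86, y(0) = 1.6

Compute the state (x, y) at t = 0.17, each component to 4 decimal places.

Euler on (x,y): x_{n+1} = x_n + h·x', y_{n+1} = y_n + h·y'.
0.000000: (0.860000, 1.600000); f=(0.307880, 1.055360) → (0.912340, 1.779411)
(x(0.17), y(0.17)) ≈ (0.9123, 1.7794)

0.9123, 1.7794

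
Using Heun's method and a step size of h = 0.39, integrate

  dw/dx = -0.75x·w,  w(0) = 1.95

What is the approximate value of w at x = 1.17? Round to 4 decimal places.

Heun: k1 = f(x_n, w_n); k2 = f(x_n + h, w_n + h·k1); w_{n+1} = w_n + (h/2)·(k1 + k2).
x=0.000000, w=1.950000:
  k1 = f(0.000000, 1.950000) = 0.000000
  k2 = f(0.390000, 1.950000) = -0.570375
  w ← 1.950000 + (0.39/2)·(0.000000 + (-0.570375)) = 1.838777
x=0.390000, w=1.838777:
  k1 = f(0.390000, 1.838777) = -0.537842
  k2 = f(0.780000, 1.629018) = -0.952976
  w ← 1.838777 + (0.39/2)·(-0.537842 + (-0.952976)) = 1.548067
x=0.780000, w=1.548067:
  k1 = f(0.780000, 1.548067) = -0.905619
  k2 = f(1.170000, 1.194876) = -1.048504
  w ← 1.548067 + (0.39/2)·(-0.905619 + (-1.048504)) = 1.167013
w(1.17) ≈ 1.1670

1.1670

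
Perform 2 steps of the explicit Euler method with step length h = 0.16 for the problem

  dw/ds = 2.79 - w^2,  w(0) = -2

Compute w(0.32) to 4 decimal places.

Euler: w_{n+1} = w_n + h·f(s_n, w_n).
s=0.000000, w=-2.000000: f=-1.210000 → w ← -2.000000 + 0.16·(-1.210000) = -2.193600
s=0.160000, w=-2.193600: f=-2.021881 → w ← -2.193600 + 0.16·(-2.021881) = -2.517101
w(0.32) ≈ -2.5171

-2.5171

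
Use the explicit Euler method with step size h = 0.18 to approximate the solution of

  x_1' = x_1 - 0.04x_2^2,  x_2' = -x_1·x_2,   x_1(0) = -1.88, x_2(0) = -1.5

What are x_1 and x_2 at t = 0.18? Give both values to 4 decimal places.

Euler on (x_1,x_2): x_1_{n+1} = x_1_n + h·x_1', x_2_{n+1} = x_2_n + h·x_2'.
0.000000: (-1.880000, -1.500000); f=(-1.970000, -2.820000) → (-2.234600, -2.007600)
(x_1(0.18), x_2(0.18)) ≈ (-2.2346, -2.0076)

-2.2346, -2.0076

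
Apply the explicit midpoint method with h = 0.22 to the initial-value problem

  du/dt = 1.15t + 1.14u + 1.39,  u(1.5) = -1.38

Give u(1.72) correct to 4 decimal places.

Midpoint: k1 = f(t_n, u_n); k2 = f(t_n + h/2, u_n + (h/2)·k1); u_{n+1} = u_n + h·k2.
t=1.500000, u=-1.380000:
  k1 = f(1.500000, -1.380000) = 1.541800
  k2 = f(1.610000, -1.210402) = 1.861642
  u ← -1.380000 + 0.22·1.861642 = -0.970439
u(1.72) ≈ -0.9704

-0.9704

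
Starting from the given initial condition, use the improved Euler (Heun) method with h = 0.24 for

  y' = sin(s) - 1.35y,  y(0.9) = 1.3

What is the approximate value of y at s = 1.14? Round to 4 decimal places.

Heun: k1 = f(s_n, y_n); k2 = f(s_n + h, y_n + h·k1); y_{n+1} = y_n + (h/2)·(k1 + k2).
s=0.900000, y=1.300000:
  k1 = f(0.900000, 1.300000) = -0.971673
  k2 = f(1.140000, 1.066798) = -0.531544
  y ← 1.300000 + (0.24/2)·(-0.971673 + (-0.531544)) = 1.119614
y(1.14) ≈ 1.1196

1.1196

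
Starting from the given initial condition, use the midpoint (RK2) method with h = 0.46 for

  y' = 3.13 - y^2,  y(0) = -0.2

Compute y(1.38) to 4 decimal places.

Midpoint: k1 = f(t_n, y_n); k2 = f(t_n + h/2, y_n + (h/2)·k1); y_{n+1} = y_n + h·k2.
t=0.000000, y=-0.200000:
  k1 = f(0.000000, -0.200000) = 3.090000
  k2 = f(0.230000, 0.510700) = 2.869186
  y ← -0.200000 + 0.46·2.869186 = 1.119825
t=0.460000, y=1.119825:
  k1 = f(0.460000, 1.119825) = 1.875991
  k2 = f(0.690000, 1.551303) = 0.723458
  y ← 1.119825 + 0.46·0.723458 = 1.452616
t=0.920000, y=1.452616:
  k1 = f(0.920000, 1.452616) = 1.019907
  k2 = f(1.150000, 1.687195) = 0.283375
  y ← 1.452616 + 0.46·0.283375 = 1.582968
y(1.38) ≈ 1.5830

1.5830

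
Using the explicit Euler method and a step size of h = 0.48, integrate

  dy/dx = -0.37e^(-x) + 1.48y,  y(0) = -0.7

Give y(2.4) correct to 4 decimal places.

-12.6136

Euler: y_{n+1} = y_n + h·f(x_n, y_n).
x=0.000000, y=-0.700000: f=-1.406000 → y ← -0.700000 + 0.48·(-1.406000) = -1.374880
x=0.480000, y=-1.374880: f=-2.263772 → y ← -1.374880 + 0.48·(-2.263772) = -2.461491
x=0.960000, y=-2.461491: f=-3.784677 → y ← -2.461491 + 0.48·(-3.784677) = -4.278135
x=1.440000, y=-4.278135: f=-6.419304 → y ← -4.278135 + 0.48·(-6.419304) = -7.359401
x=1.920000, y=-7.359401: f=-10.946158 → y ← -7.359401 + 0.48·(-10.946158) = -12.613557
y(2.4) ≈ -12.6136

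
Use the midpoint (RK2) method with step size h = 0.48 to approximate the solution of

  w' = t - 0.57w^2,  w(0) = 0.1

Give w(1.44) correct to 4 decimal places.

Midpoint: k1 = f(t_n, w_n); k2 = f(t_n + h/2, w_n + (h/2)·k1); w_{n+1} = w_n + h·k2.
t=0.000000, w=0.100000:
  k1 = f(0.000000, 0.100000) = -0.005700
  k2 = f(0.240000, 0.098632) = 0.234455
  w ← 0.100000 + 0.48·0.234455 = 0.212538
t=0.480000, w=0.212538:
  k1 = f(0.480000, 0.212538) = 0.454252
  k2 = f(0.720000, 0.321559) = 0.661062
  w ← 0.212538 + 0.48·0.661062 = 0.529848
t=0.960000, w=0.529848:
  k1 = f(0.960000, 0.529848) = 0.799979
  k2 = f(1.200000, 0.721843) = 0.902997
  w ← 0.529848 + 0.48·0.902997 = 0.963287
w(1.44) ≈ 0.9633

0.9633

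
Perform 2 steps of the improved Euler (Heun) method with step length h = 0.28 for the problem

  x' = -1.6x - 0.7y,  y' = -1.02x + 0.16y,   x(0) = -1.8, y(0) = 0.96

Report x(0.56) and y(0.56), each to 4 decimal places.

Heun on (x,y): k1 = f(t_n, state_n); k2 = f(t_n + h, state_n + h·k1); state_{n+1} = state_n + (h/2)·(k1 + k2).
0.000000: (-1.800000, 0.960000)
  k1 = (2.208000, 1.989600)
  predictor → (-1.181760, 1.517088)
  k2 = (0.828854, 1.448129)
  → (-1.374840, 1.441282)
0.280000: (-1.374840, 1.441282)
  k1 = (1.190847, 1.632942)
  predictor → (-1.041403, 1.898506)
  k2 = (0.337291, 1.365992)
  → (-1.160901, 1.861133)
(x(0.56), y(0.56)) ≈ (-1.1609, 1.8611)

-1.1609, 1.8611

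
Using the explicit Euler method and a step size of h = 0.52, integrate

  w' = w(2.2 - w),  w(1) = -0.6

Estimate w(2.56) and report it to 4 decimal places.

-18.7585

Euler: w_{n+1} = w_n + h·f(x_n, w_n).
x=1.000000, w=-0.600000: f=-1.680000 → w ← -0.600000 + 0.52·(-1.680000) = -1.473600
x=1.520000, w=-1.473600: f=-5.413417 → w ← -1.473600 + 0.52·(-5.413417) = -4.288577
x=2.040000, w=-4.288577: f=-27.826760 → w ← -4.288577 + 0.52·(-27.826760) = -18.758492
w(2.56) ≈ -18.7585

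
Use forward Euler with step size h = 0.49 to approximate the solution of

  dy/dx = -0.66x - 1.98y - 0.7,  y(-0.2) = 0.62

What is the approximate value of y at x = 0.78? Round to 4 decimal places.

-0.4445

Euler: y_{n+1} = y_n + h·f(x_n, y_n).
x=-0.200000, y=0.620000: f=-1.795600 → y ← 0.620000 + 0.49·(-1.795600) = -0.259844
x=0.290000, y=-0.259844: f=-0.376909 → y ← -0.259844 + 0.49·(-0.376909) = -0.444529
y(0.78) ≈ -0.4445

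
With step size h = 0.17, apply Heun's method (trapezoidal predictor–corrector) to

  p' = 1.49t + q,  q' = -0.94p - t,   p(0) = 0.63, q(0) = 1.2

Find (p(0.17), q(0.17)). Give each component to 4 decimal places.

0.8470, 1.0686

Heun on (p,q): k1 = f(t_n, state_n); k2 = f(t_n + h, state_n + h·k1); state_{n+1} = state_n + (h/2)·(k1 + k2).
0.000000: (0.630000, 1.200000)
  k1 = (1.200000, -0.592200)
  predictor → (0.834000, 1.099326)
  k2 = (1.352626, -0.953960)
  → (0.846973, 1.068576)
(p(0.17), q(0.17)) ≈ (0.8470, 1.0686)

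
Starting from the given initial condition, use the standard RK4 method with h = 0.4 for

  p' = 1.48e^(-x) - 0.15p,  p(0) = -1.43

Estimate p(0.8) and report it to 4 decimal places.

RK4: k1 = f(x_n, p_n); k2 = f(x_n + h/2, p_n + (h/2)·k1); k3 = f(x_n + h/2, p_n + (h/2)·k2); k4 = f(x_n + h, p_n + h·k3); p_{n+1} = p_n + (h/6)·(k1 + 2k2 + 2k3 + k4).
x=0.000000, p=-1.430000:
  k1 = f(0.000000, -1.430000) = 1.694500
  k2 = f(0.200000, -1.091100) = 1.375387
  k3 = f(0.200000, -1.154923) = 1.384960
  k4 = f(0.400000, -0.876016) = 1.123476
  p ← -1.430000 + (0.4/6)·(k1 + 2k2 + 2k3 + k4) = -0.874089
x=0.400000, p=-0.874089:
  k1 = f(0.400000, -0.874089) = 1.123187
  k2 = f(0.600000, -0.649451) = 0.909659
  k3 = f(0.600000, -0.692157) = 0.916065
  k4 = f(0.800000, -0.507663) = 0.741156
  p ← -0.874089 + (0.4/6)·(k1 + 2k2 + 2k3 + k4) = -0.506369
p(0.8) ≈ -0.5064

-0.5064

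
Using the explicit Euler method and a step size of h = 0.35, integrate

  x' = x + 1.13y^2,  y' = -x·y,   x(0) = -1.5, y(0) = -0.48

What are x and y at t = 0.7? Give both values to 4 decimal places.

-2.3988, -1.2275

Euler on (x,y): x_{n+1} = x_n + h·x', y_{n+1} = y_n + h·y'.
0.000000: (-1.500000, -0.480000); f=(-1.239648, -0.720000) → (-1.933877, -0.732000)
0.350000: (-1.933877, -0.732000); f=(-1.328396, -1.415598) → (-2.398815, -1.227459)
(x(0.7), y(0.7)) ≈ (-2.3988, -1.2275)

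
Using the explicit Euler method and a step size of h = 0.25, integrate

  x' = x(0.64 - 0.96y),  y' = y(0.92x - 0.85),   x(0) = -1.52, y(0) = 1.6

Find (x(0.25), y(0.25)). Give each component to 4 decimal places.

Euler on (x,y): x_{n+1} = x_n + h·x', y_{n+1} = y_n + h·y'.
0.000000: (-1.520000, 1.600000); f=(1.361920, -3.597440) → (-1.179520, 0.700640)
(x(0.25), y(0.25)) ≈ (-1.1795, 0.7006)

-1.1795, 0.7006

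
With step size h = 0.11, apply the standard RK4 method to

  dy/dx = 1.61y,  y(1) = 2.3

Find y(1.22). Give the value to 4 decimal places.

RK4: k1 = f(x_n, y_n); k2 = f(x_n + h/2, y_n + (h/2)·k1); k3 = f(x_n + h/2, y_n + (h/2)·k2); k4 = f(x_n + h, y_n + h·k3); y_{n+1} = y_n + (h/6)·(k1 + 2k2 + 2k3 + k4).
x=1.000000, y=2.300000:
  k1 = f(1.000000, 2.300000) = 3.703000
  k2 = f(1.055000, 2.503665) = 4.030901
  k3 = f(1.055000, 2.521700) = 4.059936
  k4 = f(1.110000, 2.746593) = 4.422015
  y ← 2.300000 + (0.11/6)·(k1 + 2k2 + 2k3 + k4) = 2.745623
x=1.110000, y=2.745623:
  k1 = f(1.110000, 2.745623) = 4.420452
  k2 = f(1.165000, 2.988748) = 4.811883
  k3 = f(1.165000, 3.010276) = 4.846545
  k4 = f(1.220000, 3.278743) = 5.278775
  y ← 2.745623 + (0.11/6)·(k1 + 2k2 + 2k3 + k4) = 3.277584
y(1.22) ≈ 3.2776

3.2776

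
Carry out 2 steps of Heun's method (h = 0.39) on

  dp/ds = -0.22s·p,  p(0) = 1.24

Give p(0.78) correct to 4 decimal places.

1.1594

Heun: k1 = f(s_n, p_n); k2 = f(s_n + h, p_n + h·k1); p_{n+1} = p_n + (h/2)·(k1 + k2).
s=0.000000, p=1.240000:
  k1 = f(0.000000, 1.240000) = 0.000000
  k2 = f(0.390000, 1.240000) = -0.106392
  p ← 1.240000 + (0.39/2)·(0.000000 + (-0.106392)) = 1.219254
s=0.390000, p=1.219254:
  k1 = f(0.390000, 1.219254) = -0.104612
  k2 = f(0.780000, 1.178455) = -0.202223
  p ← 1.219254 + (0.39/2)·(-0.104612 + (-0.202223)) = 1.159421
p(0.78) ≈ 1.1594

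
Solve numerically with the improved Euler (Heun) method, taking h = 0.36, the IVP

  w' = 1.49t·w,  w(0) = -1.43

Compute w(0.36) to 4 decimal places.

Heun: k1 = f(t_n, w_n); k2 = f(t_n + h, w_n + h·k1); w_{n+1} = w_n + (h/2)·(k1 + k2).
t=0.000000, w=-1.430000:
  k1 = f(0.000000, -1.430000) = 0.000000
  k2 = f(0.360000, -1.430000) = -0.767052
  w ← -1.430000 + (0.36/2)·(0.000000 + (-0.767052)) = -1.568069
w(0.36) ≈ -1.5681

-1.5681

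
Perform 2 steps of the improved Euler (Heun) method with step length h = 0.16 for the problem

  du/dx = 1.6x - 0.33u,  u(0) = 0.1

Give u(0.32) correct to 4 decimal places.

0.1698

Heun: k1 = f(x_n, u_n); k2 = f(x_n + h, u_n + h·k1); u_{n+1} = u_n + (h/2)·(k1 + k2).
x=0.000000, u=0.100000:
  k1 = f(0.000000, 0.100000) = -0.033000
  k2 = f(0.160000, 0.094720) = 0.224742
  u ← 0.100000 + (0.16/2)·(-0.033000 + 0.224742) = 0.115339
x=0.160000, u=0.115339:
  k1 = f(0.160000, 0.115339) = 0.217938
  k2 = f(0.320000, 0.150209) = 0.462431
  u ← 0.115339 + (0.16/2)·(0.217938 + 0.462431) = 0.169769
u(0.32) ≈ 0.1698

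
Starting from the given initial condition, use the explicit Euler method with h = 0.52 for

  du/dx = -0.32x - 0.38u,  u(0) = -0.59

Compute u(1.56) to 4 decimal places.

Euler: u_{n+1} = u_n + h·f(x_n, u_n).
x=0.000000, u=-0.590000: f=0.224200 → u ← -0.590000 + 0.52·0.224200 = -0.473416
x=0.520000, u=-0.473416: f=0.013498 → u ← -0.473416 + 0.52·0.013498 = -0.466397
x=1.040000, u=-0.466397: f=-0.155569 → u ← -0.466397 + 0.52·(-0.155569) = -0.547293
u(1.56) ≈ -0.5473

-0.5473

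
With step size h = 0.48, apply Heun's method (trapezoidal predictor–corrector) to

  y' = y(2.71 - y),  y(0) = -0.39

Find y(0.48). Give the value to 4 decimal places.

Heun: k1 = f(x_n, y_n); k2 = f(x_n + h, y_n + h·k1); y_{n+1} = y_n + (h/2)·(k1 + k2).
x=0.000000, y=-0.390000:
  k1 = f(0.000000, -0.390000) = -1.209000
  k2 = f(0.480000, -0.970320) = -3.571088
  y ← -0.390000 + (0.48/2)·(-1.209000 + (-3.571088)) = -1.537221
y(0.48) ≈ -1.5372

-1.5372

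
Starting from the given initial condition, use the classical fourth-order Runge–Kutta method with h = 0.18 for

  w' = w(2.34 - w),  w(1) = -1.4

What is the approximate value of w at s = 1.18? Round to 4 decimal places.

RK4: k1 = f(s_n, w_n); k2 = f(s_n + h/2, w_n + (h/2)·k1); k3 = f(s_n + h/2, w_n + (h/2)·k2); k4 = f(s_n + h, w_n + h·k3); w_{n+1} = w_n + (h/6)·(k1 + 2k2 + 2k3 + k4).
s=1.000000, w=-1.400000:
  k1 = f(1.000000, -1.400000) = -5.236000
  k2 = f(1.090000, -1.871240) = -7.880241
  k3 = f(1.090000, -2.109222) = -9.384395
  k4 = f(1.180000, -3.089191) = -16.771808
  w ← -1.400000 + (0.18/6)·(k1 + 2k2 + 2k3 + k4) = -3.096112
w(1.18) ≈ -3.0961

-3.0961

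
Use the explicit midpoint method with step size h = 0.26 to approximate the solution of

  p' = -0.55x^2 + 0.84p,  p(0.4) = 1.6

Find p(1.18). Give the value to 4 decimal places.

2.7112

Midpoint: k1 = f(x_n, p_n); k2 = f(x_n + h/2, p_n + (h/2)·k1); p_{n+1} = p_n + h·k2.
x=0.400000, p=1.600000:
  k1 = f(0.400000, 1.600000) = 1.256000
  k2 = f(0.530000, 1.763280) = 1.326660
  p ← 1.600000 + 0.26·1.326660 = 1.944932
x=0.660000, p=1.944932:
  k1 = f(0.660000, 1.944932) = 1.394163
  k2 = f(0.790000, 2.126173) = 1.442730
  p ← 1.944932 + 0.26·1.442730 = 2.320041
x=0.920000, p=2.320041:
  k1 = f(0.920000, 2.320041) = 1.483315
  k2 = f(1.050000, 2.512872) = 1.504438
  p ← 2.320041 + 0.26·1.504438 = 2.711195
p(1.18) ≈ 2.7112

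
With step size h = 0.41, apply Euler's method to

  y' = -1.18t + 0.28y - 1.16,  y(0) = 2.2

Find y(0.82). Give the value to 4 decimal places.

1.5300

Euler: y_{n+1} = y_n + h·f(t_n, y_n).
t=0.000000, y=2.200000: f=-0.544000 → y ← 2.200000 + 0.41·(-0.544000) = 1.976960
t=0.410000, y=1.976960: f=-1.090251 → y ← 1.976960 + 0.41·(-1.090251) = 1.529957
y(0.82) ≈ 1.5300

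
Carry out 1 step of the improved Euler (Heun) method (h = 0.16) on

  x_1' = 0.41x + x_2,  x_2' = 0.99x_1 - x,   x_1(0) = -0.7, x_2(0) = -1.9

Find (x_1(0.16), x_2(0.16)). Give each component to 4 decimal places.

-1.0076, -2.0478

Heun on (x_1,x_2): k1 = f(x_n, state_n); k2 = f(x_n + h, state_n + h·k1); state_{n+1} = state_n + (h/2)·(k1 + k2).
0.000000: (-0.700000, -1.900000)
  k1 = (-1.900000, -0.693000)
  predictor → (-1.004000, -2.010880)
  k2 = (-1.945280, -1.153960)
  → (-1.007622, -2.047757)
(x_1(0.16), x_2(0.16)) ≈ (-1.0076, -2.0478)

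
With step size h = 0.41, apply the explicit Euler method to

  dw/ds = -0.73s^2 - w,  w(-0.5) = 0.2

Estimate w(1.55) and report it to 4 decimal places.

Euler: w_{n+1} = w_n + h·f(s_n, w_n).
s=-0.500000, w=0.200000: f=-0.382500 → w ← 0.200000 + 0.41·(-0.382500) = 0.043175
s=-0.090000, w=0.043175: f=-0.049088 → w ← 0.043175 + 0.41·(-0.049088) = 0.023049
s=0.320000, w=0.023049: f=-0.097801 → w ← 0.023049 + 0.41·(-0.097801) = -0.017049
s=0.730000, w=-0.017049: f=-0.371968 → w ← -0.017049 + 0.41·(-0.371968) = -0.169556
s=1.140000, w=-0.169556: f=-0.779152 → w ← -0.169556 + 0.41·(-0.779152) = -0.489008
w(1.55) ≈ -0.4890

-0.4890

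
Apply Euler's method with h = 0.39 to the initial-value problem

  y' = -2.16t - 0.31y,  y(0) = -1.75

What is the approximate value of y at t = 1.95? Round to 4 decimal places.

-3.8304

Euler: y_{n+1} = y_n + h·f(t_n, y_n).
t=0.000000, y=-1.750000: f=0.542500 → y ← -1.750000 + 0.39·0.542500 = -1.538425
t=0.390000, y=-1.538425: f=-0.365488 → y ← -1.538425 + 0.39·(-0.365488) = -1.680965
t=0.780000, y=-1.680965: f=-1.163701 → y ← -1.680965 + 0.39·(-1.163701) = -2.134809
t=1.170000, y=-2.134809: f=-1.865409 → y ← -2.134809 + 0.39·(-1.865409) = -2.862318
t=1.560000, y=-2.862318: f=-2.482281 → y ← -2.862318 + 0.39·(-2.482281) = -3.830408
y(1.95) ≈ -3.8304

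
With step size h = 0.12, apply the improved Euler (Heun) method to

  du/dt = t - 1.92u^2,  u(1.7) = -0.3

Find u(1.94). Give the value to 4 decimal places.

Heun: k1 = f(t_n, u_n); k2 = f(t_n + h, u_n + h·k1); u_{n+1} = u_n + (h/2)·(k1 + k2).
t=1.700000, u=-0.300000:
  k1 = f(1.700000, -0.300000) = 1.527200
  k2 = f(1.820000, -0.116736) = 1.793836
  u ← -0.300000 + (0.12/2)·(1.527200 + 1.793836) = -0.100738
t=1.820000, u=-0.100738:
  k1 = f(1.820000, -0.100738) = 1.800516
  k2 = f(1.940000, 0.115324) = 1.914465
  u ← -0.100738 + (0.12/2)·(1.800516 + 1.914465) = 0.122161
u(1.94) ≈ 0.1222

0.1222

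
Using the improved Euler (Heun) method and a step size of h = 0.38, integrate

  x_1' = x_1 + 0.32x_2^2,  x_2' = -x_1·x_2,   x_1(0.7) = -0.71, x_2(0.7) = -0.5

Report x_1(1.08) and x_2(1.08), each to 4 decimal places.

-0.9856, -0.6820

Heun on (x_1,x_2): k1 = f(t_n, state_n); k2 = f(t_n + h, state_n + h·k1); state_{n+1} = state_n + (h/2)·(k1 + k2).
0.700000: (-0.710000, -0.500000)
  k1 = (-0.630000, -0.355000)
  predictor → (-0.949400, -0.634900)
  k2 = (-0.820409, -0.602774)
  → (-0.985578, -0.681977)
(x_1(1.08), x_2(1.08)) ≈ (-0.9856, -0.6820)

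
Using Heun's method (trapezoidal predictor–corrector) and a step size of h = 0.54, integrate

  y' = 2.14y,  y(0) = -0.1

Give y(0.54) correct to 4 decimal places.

-0.2823

Heun: k1 = f(t_n, y_n); k2 = f(t_n + h, y_n + h·k1); y_{n+1} = y_n + (h/2)·(k1 + k2).
t=0.000000, y=-0.100000:
  k1 = f(0.000000, -0.100000) = -0.214000
  k2 = f(0.540000, -0.215560) = -0.461298
  y ← -0.100000 + (0.54/2)·(-0.214000 + (-0.461298)) = -0.282331
y(0.54) ≈ -0.2823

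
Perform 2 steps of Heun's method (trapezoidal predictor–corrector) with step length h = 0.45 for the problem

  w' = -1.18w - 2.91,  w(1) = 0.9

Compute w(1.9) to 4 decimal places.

-1.2137

Heun: k1 = f(t_n, w_n); k2 = f(t_n + h, w_n + h·k1); w_{n+1} = w_n + (h/2)·(k1 + k2).
t=1.000000, w=0.900000:
  k1 = f(1.000000, 0.900000) = -3.972000
  k2 = f(1.450000, -0.887400) = -1.862868
  w ← 0.900000 + (0.45/2)·(-3.972000 + (-1.862868)) = -0.412845
t=1.450000, w=-0.412845:
  k1 = f(1.450000, -0.412845) = -2.422843
  k2 = f(1.900000, -1.503124) = -1.136313
  w ← -0.412845 + (0.45/2)·(-2.422843 + (-1.136313)) = -1.213655
w(1.9) ≈ -1.2137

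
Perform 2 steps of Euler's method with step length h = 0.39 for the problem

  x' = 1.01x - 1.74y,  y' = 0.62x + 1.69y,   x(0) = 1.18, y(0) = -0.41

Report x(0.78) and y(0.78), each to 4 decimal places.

Euler on (x,y): x_{n+1} = x_n + h·x', y_{n+1} = y_n + h·y'.
0.000000: (1.180000, -0.410000); f=(1.905200, 0.038700) → (1.923028, -0.394907)
0.390000: (1.923028, -0.394907); f=(2.629396, 0.524885) → (2.948493, -0.190202)
(x(0.78), y(0.78)) ≈ (2.9485, -0.1902)

2.9485, -0.1902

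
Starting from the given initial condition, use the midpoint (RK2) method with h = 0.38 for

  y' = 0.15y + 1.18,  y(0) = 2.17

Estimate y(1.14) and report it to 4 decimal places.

4.0407

Midpoint: k1 = f(x_n, y_n); k2 = f(x_n + h/2, y_n + (h/2)·k1); y_{n+1} = y_n + h·k2.
x=0.000000, y=2.170000:
  k1 = f(0.000000, 2.170000) = 1.505500
  k2 = f(0.190000, 2.456045) = 1.548407
  y ← 2.170000 + 0.38·1.548407 = 2.758395
x=0.380000, y=2.758395:
  k1 = f(0.380000, 2.758395) = 1.593759
  k2 = f(0.570000, 3.061209) = 1.639181
  y ← 2.758395 + 0.38·1.639181 = 3.381283
x=0.760000, y=3.381283:
  k1 = f(0.760000, 3.381283) = 1.687193
  k2 = f(0.950000, 3.701850) = 1.735278
  y ← 3.381283 + 0.38·1.735278 = 4.040689
y(1.14) ≈ 4.0407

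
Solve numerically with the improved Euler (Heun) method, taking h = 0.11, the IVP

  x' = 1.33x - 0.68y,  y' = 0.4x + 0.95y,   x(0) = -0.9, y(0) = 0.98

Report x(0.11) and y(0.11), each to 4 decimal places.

Heun on (x,y): k1 = f(t_n, state_n); k2 = f(t_n + h, state_n + h·k1); state_{n+1} = state_n + (h/2)·(k1 + k2).
0.000000: (-0.900000, 0.980000)
  k1 = (-1.863400, 0.571000)
  predictor → (-1.104974, 1.042810)
  k2 = (-2.178726, 0.548680)
  → (-1.122317, 1.041582)
(x(0.11), y(0.11)) ≈ (-1.1223, 1.0416)

-1.1223, 1.0416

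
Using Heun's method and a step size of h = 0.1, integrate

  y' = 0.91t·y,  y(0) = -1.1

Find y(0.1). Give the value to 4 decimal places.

-1.1050

Heun: k1 = f(t_n, y_n); k2 = f(t_n + h, y_n + h·k1); y_{n+1} = y_n + (h/2)·(k1 + k2).
t=0.000000, y=-1.100000:
  k1 = f(0.000000, -1.100000) = 0.000000
  k2 = f(0.100000, -1.100000) = -0.100100
  y ← -1.100000 + (0.1/2)·(0.000000 + (-0.100100)) = -1.105005
y(0.1) ≈ -1.1050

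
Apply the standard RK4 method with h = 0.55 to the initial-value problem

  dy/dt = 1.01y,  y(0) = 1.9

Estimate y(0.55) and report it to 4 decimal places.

RK4: k1 = f(t_n, y_n); k2 = f(t_n + h/2, y_n + (h/2)·k1); k3 = f(t_n + h/2, y_n + (h/2)·k2); k4 = f(t_n + h, y_n + h·k3); y_{n+1} = y_n + (h/6)·(k1 + 2k2 + 2k3 + k4).
t=0.000000, y=1.900000:
  k1 = f(0.000000, 1.900000) = 1.919000
  k2 = f(0.275000, 2.427725) = 2.452002
  k3 = f(0.275000, 2.574301) = 2.600044
  k4 = f(0.550000, 3.330024) = 3.363324
  y ← 1.900000 + (0.55/6)·(k1 + 2k2 + 2k3 + k4) = 3.310421
y(0.55) ≈ 3.3104

3.3104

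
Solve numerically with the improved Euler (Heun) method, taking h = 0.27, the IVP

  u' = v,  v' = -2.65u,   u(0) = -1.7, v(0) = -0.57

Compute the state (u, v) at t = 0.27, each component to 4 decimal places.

Heun on (u,v): k1 = f(t_n, state_n); k2 = f(t_n + h, state_n + h·k1); state_{n+1} = state_n + (h/2)·(k1 + k2).
0.000000: (-1.700000, -0.570000)
  k1 = (-0.570000, 4.505000)
  predictor → (-1.853900, 0.646350)
  k2 = (0.646350, 4.912835)
  → (-1.689693, 0.701408)
(u(0.27), v(0.27)) ≈ (-1.6897, 0.7014)

-1.6897, 0.7014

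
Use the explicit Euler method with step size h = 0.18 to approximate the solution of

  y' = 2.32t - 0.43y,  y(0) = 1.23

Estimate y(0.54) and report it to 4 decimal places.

1.1856

Euler: y_{n+1} = y_n + h·f(t_n, y_n).
t=0.000000, y=1.230000: f=-0.528900 → y ← 1.230000 + 0.18·(-0.528900) = 1.134798
t=0.180000, y=1.134798: f=-0.070363 → y ← 1.134798 + 0.18·(-0.070363) = 1.122133
t=0.360000, y=1.122133: f=0.352683 → y ← 1.122133 + 0.18·0.352683 = 1.185616
y(0.54) ≈ 1.1856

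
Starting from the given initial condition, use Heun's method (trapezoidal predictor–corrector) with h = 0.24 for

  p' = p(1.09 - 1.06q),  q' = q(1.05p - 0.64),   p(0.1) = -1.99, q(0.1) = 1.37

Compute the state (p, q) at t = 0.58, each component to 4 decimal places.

-2.3083, 0.4276

Heun on (p,q): k1 = f(t_n, state_n); k2 = f(t_n + h, state_n + h·k1); state_{n+1} = state_n + (h/2)·(k1 + k2).
0.100000: (-1.990000, 1.370000)
  k1 = (0.720778, -3.739415)
  predictor → (-1.817013, 0.472540)
  k2 = (-1.070416, -1.203969)
  → (-2.031957, 0.776794)
0.340000: (-2.031957, 0.776794)
  k1 = (-0.541716, -2.154480)
  predictor → (-2.161968, 0.259719)
  k2 = (-1.761352, -0.755799)
  → (-2.308325, 0.427560)
(p(0.58), q(0.58)) ≈ (-2.3083, 0.4276)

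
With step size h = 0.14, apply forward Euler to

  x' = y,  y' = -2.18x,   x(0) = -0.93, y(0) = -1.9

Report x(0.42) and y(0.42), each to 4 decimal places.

-1.5974, -0.8171

Euler on (x,y): x_{n+1} = x_n + h·x', y_{n+1} = y_n + h·y'.
0.000000: (-0.930000, -1.900000); f=(-1.900000, 2.027400) → (-1.196000, -1.616164)
0.140000: (-1.196000, -1.616164); f=(-1.616164, 2.607280) → (-1.422263, -1.251145)
0.280000: (-1.422263, -1.251145); f=(-1.251145, 3.100533) → (-1.597423, -0.817070)
(x(0.42), y(0.42)) ≈ (-1.5974, -0.8171)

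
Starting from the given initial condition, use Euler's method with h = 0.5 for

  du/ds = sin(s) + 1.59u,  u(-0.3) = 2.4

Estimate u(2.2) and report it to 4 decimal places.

Euler: u_{n+1} = u_n + h·f(s_n, u_n).
s=-0.300000, u=2.400000: f=3.520480 → u ← 2.400000 + 0.5·3.520480 = 4.160240
s=0.200000, u=4.160240: f=6.813451 → u ← 4.160240 + 0.5·6.813451 = 7.566965
s=0.700000, u=7.566965: f=12.675692 → u ← 7.566965 + 0.5·12.675692 = 13.904812
s=1.200000, u=13.904812: f=23.040689 → u ← 13.904812 + 0.5·23.040689 = 25.425156
s=1.700000, u=25.425156: f=41.417663 → u ← 25.425156 + 0.5·41.417663 = 46.133988
u(2.2) ≈ 46.1340

46.1340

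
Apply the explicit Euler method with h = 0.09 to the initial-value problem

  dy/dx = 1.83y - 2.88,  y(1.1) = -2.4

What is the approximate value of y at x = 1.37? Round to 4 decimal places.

Euler: y_{n+1} = y_n + h·f(x_n, y_n).
x=1.100000, y=-2.400000: f=-7.272000 → y ← -2.400000 + 0.09·(-7.272000) = -3.054480
x=1.190000, y=-3.054480: f=-8.469698 → y ← -3.054480 + 0.09·(-8.469698) = -3.816753
x=1.280000, y=-3.816753: f=-9.864658 → y ← -3.816753 + 0.09·(-9.864658) = -4.704572
y(1.37) ≈ -4.7046

-4.7046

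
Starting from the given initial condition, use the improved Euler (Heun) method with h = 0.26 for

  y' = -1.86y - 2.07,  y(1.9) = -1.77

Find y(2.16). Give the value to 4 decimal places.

Heun: k1 = f(t_n, y_n); k2 = f(t_n + h, y_n + h·k1); y_{n+1} = y_n + (h/2)·(k1 + k2).
t=1.900000, y=-1.770000:
  k1 = f(1.900000, -1.770000) = 1.222200
  k2 = f(2.160000, -1.452228) = 0.631144
  y ← -1.770000 + (0.26/2)·(1.222200 + 0.631144) = -1.529065
y(2.16) ≈ -1.5291

-1.5291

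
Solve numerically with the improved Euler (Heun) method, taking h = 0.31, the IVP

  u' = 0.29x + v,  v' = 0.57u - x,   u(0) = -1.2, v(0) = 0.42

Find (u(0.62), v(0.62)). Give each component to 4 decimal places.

-1.0385, -0.1580

Heun on (u,v): k1 = f(x_n, state_n); k2 = f(x_n + h, state_n + h·k1); state_{n+1} = state_n + (h/2)·(k1 + k2).
0.000000: (-1.200000, 0.420000)
  k1 = (0.420000, -0.684000)
  predictor → (-1.069800, 0.207960)
  k2 = (0.297860, -0.919786)
  → (-1.088732, 0.171413)
0.310000: (-1.088732, 0.171413)
  k1 = (0.261313, -0.930577)
  predictor → (-1.007725, -0.117066)
  k2 = (0.062734, -1.194403)
  → (-1.038504, -0.157959)
(u(0.62), v(0.62)) ≈ (-1.0385, -0.1580)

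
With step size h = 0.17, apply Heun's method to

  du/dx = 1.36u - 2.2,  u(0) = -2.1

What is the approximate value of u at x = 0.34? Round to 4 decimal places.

Heun: k1 = f(x_n, u_n); k2 = f(x_n + h, u_n + h·k1); u_{n+1} = u_n + (h/2)·(k1 + k2).
x=0.000000, u=-2.100000:
  k1 = f(0.000000, -2.100000) = -5.056000
  k2 = f(0.170000, -2.959520) = -6.224947
  u ← -2.100000 + (0.17/2)·(-5.056000 + (-6.224947)) = -3.058881
x=0.170000, u=-3.058881:
  k1 = f(0.170000, -3.058881) = -6.360077
  k2 = f(0.340000, -4.140094) = -7.830527
  u ← -3.058881 + (0.17/2)·(-6.360077 + (-7.830527)) = -4.265082
u(0.34) ≈ -4.2651

-4.2651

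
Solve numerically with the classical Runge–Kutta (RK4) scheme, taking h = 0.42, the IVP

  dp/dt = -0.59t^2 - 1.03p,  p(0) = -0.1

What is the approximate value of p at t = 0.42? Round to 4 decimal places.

RK4: k1 = f(t_n, p_n); k2 = f(t_n + h/2, p_n + (h/2)·k1); k3 = f(t_n + h/2, p_n + (h/2)·k2); k4 = f(t_n + h, p_n + h·k3); p_{n+1} = p_n + (h/6)·(k1 + 2k2 + 2k3 + k4).
t=0.000000, p=-0.100000:
  k1 = f(0.000000, -0.100000) = 0.103000
  k2 = f(0.210000, -0.078370) = 0.054702
  k3 = f(0.210000, -0.088513) = 0.065149
  k4 = f(0.420000, -0.072637) = -0.029259
  p ← -0.100000 + (0.42/6)·(k1 + 2k2 + 2k3 + k4) = -0.078059
p(0.42) ≈ -0.0781

-0.0781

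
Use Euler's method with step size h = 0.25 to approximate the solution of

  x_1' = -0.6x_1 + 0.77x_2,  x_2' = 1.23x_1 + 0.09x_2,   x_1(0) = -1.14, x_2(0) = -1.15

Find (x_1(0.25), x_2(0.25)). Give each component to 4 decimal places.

Euler on (x_1,x_2): x_1_{n+1} = x_1_n + h·x_1', x_2_{n+1} = x_2_n + h·x_2'.
0.000000: (-1.140000, -1.150000); f=(-0.201500, -1.505700) → (-1.190375, -1.526425)
(x_1(0.25), x_2(0.25)) ≈ (-1.1904, -1.5264)

-1.1904, -1.5264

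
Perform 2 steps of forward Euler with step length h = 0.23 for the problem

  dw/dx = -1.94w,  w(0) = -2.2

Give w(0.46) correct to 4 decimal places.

-0.6747

Euler: w_{n+1} = w_n + h·f(x_n, w_n).
x=0.000000, w=-2.200000: f=4.268000 → w ← -2.200000 + 0.23·4.268000 = -1.218360
x=0.230000, w=-1.218360: f=2.363618 → w ← -1.218360 + 0.23·2.363618 = -0.674728
w(0.46) ≈ -0.6747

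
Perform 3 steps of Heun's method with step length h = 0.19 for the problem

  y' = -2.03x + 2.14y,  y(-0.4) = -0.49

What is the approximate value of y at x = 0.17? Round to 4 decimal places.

Heun: k1 = f(x_n, y_n); k2 = f(x_n + h, y_n + h·k1); y_{n+1} = y_n + (h/2)·(k1 + k2).
x=-0.400000, y=-0.490000:
  k1 = f(-0.400000, -0.490000) = -0.236600
  k2 = f(-0.210000, -0.534954) = -0.718502
  y ← -0.490000 + (0.19/2)·(-0.236600 + (-0.718502)) = -0.580735
x=-0.210000, y=-0.580735:
  k1 = f(-0.210000, -0.580735) = -0.816472
  k2 = f(-0.020000, -0.735864) = -1.534150
  y ← -0.580735 + (0.19/2)·(-0.816472 + (-1.534150)) = -0.804044
x=-0.020000, y=-0.804044:
  k1 = f(-0.020000, -0.804044) = -1.680054
  k2 = f(0.170000, -1.123254) = -2.748863
  y ← -0.804044 + (0.19/2)·(-1.680054 + (-2.748863)) = -1.224791
y(0.17) ≈ -1.2248

-1.2248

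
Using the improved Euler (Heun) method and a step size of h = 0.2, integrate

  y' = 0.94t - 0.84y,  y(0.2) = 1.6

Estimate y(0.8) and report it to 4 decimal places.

1.2036

Heun: k1 = f(t_n, y_n); k2 = f(t_n + h, y_n + h·k1); y_{n+1} = y_n + (h/2)·(k1 + k2).
t=0.200000, y=1.600000:
  k1 = f(0.200000, 1.600000) = -1.156000
  k2 = f(0.400000, 1.368800) = -0.773792
  y ← 1.600000 + (0.2/2)·(-1.156000 + (-0.773792)) = 1.407021
t=0.400000, y=1.407021:
  k1 = f(0.400000, 1.407021) = -0.805897
  k2 = f(0.600000, 1.245841) = -0.482507
  y ← 1.407021 + (0.2/2)·(-0.805897 + (-0.482507)) = 1.278180
t=0.600000, y=1.278180:
  k1 = f(0.600000, 1.278180) = -0.509672
  k2 = f(0.800000, 1.176246) = -0.236047
  y ← 1.278180 + (0.2/2)·(-0.509672 + (-0.236047)) = 1.203609
y(0.8) ≈ 1.2036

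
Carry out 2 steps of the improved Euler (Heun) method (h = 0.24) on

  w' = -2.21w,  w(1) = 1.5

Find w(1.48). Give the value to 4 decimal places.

0.5586

Heun: k1 = f(s_n, w_n); k2 = f(s_n + h, w_n + h·k1); w_{n+1} = w_n + (h/2)·(k1 + k2).
s=1.000000, w=1.500000:
  k1 = f(1.000000, 1.500000) = -3.315000
  k2 = f(1.240000, 0.704400) = -1.556724
  w ← 1.500000 + (0.24/2)·(-3.315000 + (-1.556724)) = 0.915393
s=1.240000, w=0.915393:
  k1 = f(1.240000, 0.915393) = -2.023019
  k2 = f(1.480000, 0.429869) = -0.950010
  w ← 0.915393 + (0.24/2)·(-2.023019 + (-0.950010)) = 0.558630
w(1.48) ≈ 0.5586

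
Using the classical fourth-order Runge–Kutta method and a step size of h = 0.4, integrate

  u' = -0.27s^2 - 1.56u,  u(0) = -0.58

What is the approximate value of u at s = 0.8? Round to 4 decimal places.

-0.2017

RK4: k1 = f(s_n, u_n); k2 = f(s_n + h/2, u_n + (h/2)·k1); k3 = f(s_n + h/2, u_n + (h/2)·k2); k4 = f(s_n + h, u_n + h·k3); u_{n+1} = u_n + (h/6)·(k1 + 2k2 + 2k3 + k4).
s=0.000000, u=-0.580000:
  k1 = f(0.000000, -0.580000) = 0.904800
  k2 = f(0.200000, -0.399040) = 0.611702
  k3 = f(0.200000, -0.457660) = 0.703149
  k4 = f(0.400000, -0.298740) = 0.422835
  u ← -0.580000 + (0.4/6)·(k1 + 2k2 + 2k3 + k4) = -0.316177
s=0.400000, u=-0.316177:
  k1 = f(0.400000, -0.316177) = 0.450037
  k2 = f(0.600000, -0.226170) = 0.255625
  k3 = f(0.600000, -0.265052) = 0.316282
  k4 = f(0.800000, -0.189665) = 0.123077
  u ← -0.316177 + (0.4/6)·(k1 + 2k2 + 2k3 + k4) = -0.201716
u(0.8) ≈ -0.2017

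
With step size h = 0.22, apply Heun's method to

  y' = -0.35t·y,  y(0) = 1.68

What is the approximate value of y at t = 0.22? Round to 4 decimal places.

Heun: k1 = f(t_n, y_n); k2 = f(t_n + h, y_n + h·k1); y_{n+1} = y_n + (h/2)·(k1 + k2).
t=0.000000, y=1.680000:
  k1 = f(0.000000, 1.680000) = 0.000000
  k2 = f(0.220000, 1.680000) = -0.129360
  y ← 1.680000 + (0.22/2)·(0.000000 + (-0.129360)) = 1.665770
y(0.22) ≈ 1.6658

1.6658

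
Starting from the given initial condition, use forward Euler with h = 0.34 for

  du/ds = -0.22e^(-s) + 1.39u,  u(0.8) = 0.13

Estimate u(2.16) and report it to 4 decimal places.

Euler: u_{n+1} = u_n + h·f(s_n, u_n).
s=0.800000, u=0.130000: f=0.081848 → u ← 0.130000 + 0.34·0.081848 = 0.157828
s=1.140000, u=0.157828: f=0.149021 → u ← 0.157828 + 0.34·0.149021 = 0.208495
s=1.480000, u=0.208495: f=0.239728 → u ← 0.208495 + 0.34·0.239728 = 0.290003
s=1.820000, u=0.290003: f=0.367458 → u ← 0.290003 + 0.34·0.367458 = 0.414939
u(2.16) ≈ 0.4149

0.4149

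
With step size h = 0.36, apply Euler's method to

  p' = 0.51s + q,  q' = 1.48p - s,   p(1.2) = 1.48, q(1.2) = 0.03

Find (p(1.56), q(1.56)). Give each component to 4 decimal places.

Euler on (p,q): p_{n+1} = p_n + h·p', q_{n+1} = q_n + h·q'.
1.200000: (1.480000, 0.030000); f=(0.642000, 0.990400) → (1.711120, 0.386544)
(p(1.56), q(1.56)) ≈ (1.7111, 0.3865)

1.7111, 0.3865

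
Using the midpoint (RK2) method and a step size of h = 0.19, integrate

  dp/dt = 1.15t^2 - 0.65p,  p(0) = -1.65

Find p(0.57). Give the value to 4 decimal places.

Midpoint: k1 = f(t_n, p_n); k2 = f(t_n + h/2, p_n + (h/2)·k1); p_{n+1} = p_n + h·k2.
t=0.000000, p=-1.650000:
  k1 = f(0.000000, -1.650000) = 1.072500
  k2 = f(0.095000, -1.548113) = 1.016652
  p ← -1.650000 + 0.19·1.016652 = -1.456836
t=0.190000, p=-1.456836:
  k1 = f(0.190000, -1.456836) = 0.988458
  k2 = f(0.285000, -1.362933) = 0.979315
  p ← -1.456836 + 0.19·0.979315 = -1.270766
t=0.380000, p=-1.270766:
  k1 = f(0.380000, -1.270766) = 0.992058
  k2 = f(0.475000, -1.176521) = 1.024207
  p ← -1.270766 + 0.19·1.024207 = -1.076167
p(0.57) ≈ -1.0762

-1.0762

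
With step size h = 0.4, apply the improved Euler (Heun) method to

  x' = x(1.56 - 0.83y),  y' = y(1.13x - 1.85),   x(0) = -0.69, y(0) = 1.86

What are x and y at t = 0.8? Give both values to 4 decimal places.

-1.4711, 0.4871

Heun on (x,y): k1 = f(t_n, state_n); k2 = f(t_n + h, state_n + h·k1); state_{n+1} = state_n + (h/2)·(k1 + k2).
0.000000: (-0.690000, 1.860000)
  k1 = (-0.011178, -4.891242)
  predictor → (-0.694471, -0.096497)
  k2 = (-1.138997, 0.254245)
  → (-0.920035, 0.932601)
0.400000: (-0.920035, 0.932601)
  k1 = (-0.723094, -2.694880)
  predictor → (-1.209272, -0.145351)
  k2 = (-2.032353, 0.467519)
  → (-1.471124, 0.487129)
(x(0.8), y(0.8)) ≈ (-1.4711, 0.4871)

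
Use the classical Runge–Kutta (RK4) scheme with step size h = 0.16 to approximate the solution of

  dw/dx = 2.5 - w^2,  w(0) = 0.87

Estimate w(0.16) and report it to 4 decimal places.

RK4: k1 = f(x_n, w_n); k2 = f(x_n + h/2, w_n + (h/2)·k1); k3 = f(x_n + h/2, w_n + (h/2)·k2); k4 = f(x_n + h, w_n + h·k3); w_{n+1} = w_n + (h/6)·(k1 + 2k2 + 2k3 + k4).
x=0.000000, w=0.870000:
  k1 = f(0.000000, 0.870000) = 1.743100
  k2 = f(0.080000, 1.009448) = 1.481015
  k3 = f(0.080000, 0.988481) = 1.522905
  k4 = f(0.160000, 1.113665) = 1.259751
  w ← 0.870000 + (0.16/6)·(k1 + 2k2 + 2k3 + k4) = 1.110285
w(0.16) ≈ 1.1103

1.1103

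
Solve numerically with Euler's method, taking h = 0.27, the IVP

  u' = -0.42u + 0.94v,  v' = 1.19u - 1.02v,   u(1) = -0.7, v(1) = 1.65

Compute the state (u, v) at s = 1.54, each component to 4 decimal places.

0.0674, 0.6385

Euler on (u,v): u_{n+1} = u_n + h·u', v_{n+1} = v_n + h·v'.
1.000000: (-0.700000, 1.650000); f=(1.845000, -2.516000) → (-0.201850, 0.970680)
1.270000: (-0.201850, 0.970680); f=(0.997216, -1.230295) → (0.067398, 0.638500)
(u(1.54), v(1.54)) ≈ (0.0674, 0.6385)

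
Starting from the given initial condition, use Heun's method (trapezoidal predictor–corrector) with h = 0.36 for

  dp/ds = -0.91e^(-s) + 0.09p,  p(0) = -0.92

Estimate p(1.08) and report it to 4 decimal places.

Heun: k1 = f(s_n, p_n); k2 = f(s_n + h, p_n + h·k1); p_{n+1} = p_n + (h/2)·(k1 + k2).
s=0.000000, p=-0.920000:
  k1 = f(0.000000, -0.920000) = -0.992800
  k2 = f(0.360000, -1.277408) = -0.749852
  p ← -0.920000 + (0.36/2)·(-0.992800 + (-0.749852)) = -1.233677
s=0.360000, p=-1.233677:
  k1 = f(0.360000, -1.233677) = -0.745916
  k2 = f(0.720000, -1.502207) = -0.578143
  p ← -1.233677 + (0.36/2)·(-0.745916 + (-0.578143)) = -1.472008
s=0.720000, p=-1.472008:
  k1 = f(0.720000, -1.472008) = -0.575425
  k2 = f(1.080000, -1.679161) = -0.460156
  p ← -1.472008 + (0.36/2)·(-0.575425 + (-0.460156)) = -1.658413
p(1.08) ≈ -1.6584

-1.6584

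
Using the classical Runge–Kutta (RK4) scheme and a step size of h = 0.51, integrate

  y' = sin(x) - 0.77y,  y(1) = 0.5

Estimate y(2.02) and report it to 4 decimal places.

0.9051

RK4: k1 = f(x_n, y_n); k2 = f(x_n + h/2, y_n + (h/2)·k1); k3 = f(x_n + h/2, y_n + (h/2)·k2); k4 = f(x_n + h, y_n + h·k3); y_{n+1} = y_n + (h/6)·(k1 + 2k2 + 2k3 + k4).
x=1.000000, y=0.500000:
  k1 = f(1.000000, 0.500000) = 0.456471
  k2 = f(1.255000, 0.616400) = 0.475921
  k3 = f(1.255000, 0.621360) = 0.472102
  k4 = f(1.510000, 0.740772) = 0.427758
  y ← 0.500000 + (0.51/6)·(k1 + 2k2 + 2k3 + k4) = 0.736323
x=1.510000, y=0.736323:
  k1 = f(1.510000, 0.736323) = 0.431183
  k2 = f(1.765000, 0.846275) = 0.329570
  k3 = f(1.765000, 0.820364) = 0.349522
  k4 = f(2.020000, 0.914579) = 0.196567
  y ← 0.736323 + (0.51/6)·(k1 + 2k2 + 2k3 + k4) = 0.905128
y(2.02) ≈ 0.9051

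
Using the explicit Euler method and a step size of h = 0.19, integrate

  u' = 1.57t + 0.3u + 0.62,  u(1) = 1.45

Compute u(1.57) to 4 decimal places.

Euler: u_{n+1} = u_n + h·f(t_n, u_n).
t=1.000000, u=1.450000: f=2.625000 → u ← 1.450000 + 0.19·2.625000 = 1.948750
t=1.190000, u=1.948750: f=3.072925 → u ← 1.948750 + 0.19·3.072925 = 2.532606
t=1.380000, u=2.532606: f=3.546382 → u ← 2.532606 + 0.19·3.546382 = 3.206418
u(1.57) ≈ 3.2064

3.2064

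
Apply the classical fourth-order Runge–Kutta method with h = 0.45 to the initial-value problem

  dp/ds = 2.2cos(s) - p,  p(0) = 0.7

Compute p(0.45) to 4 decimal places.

RK4: k1 = f(s_n, p_n); k2 = f(s_n + h/2, p_n + (h/2)·k1); k3 = f(s_n + h/2, p_n + (h/2)·k2); k4 = f(s_n + h, p_n + h·k3); p_{n+1} = p_n + (h/6)·(k1 + 2k2 + 2k3 + k4).
s=0.000000, p=0.700000:
  k1 = f(0.000000, 0.700000) = 1.500000
  k2 = f(0.225000, 1.037500) = 1.107047
  k3 = f(0.225000, 0.949086) = 1.195461
  k4 = f(0.450000, 1.237958) = 0.743026
  p ← 0.700000 + (0.45/6)·(k1 + 2k2 + 2k3 + k4) = 1.213603
p(0.45) ≈ 1.2136

1.2136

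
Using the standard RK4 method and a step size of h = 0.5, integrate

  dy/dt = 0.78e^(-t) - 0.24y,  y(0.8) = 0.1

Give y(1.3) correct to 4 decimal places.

0.2180

RK4: k1 = f(t_n, y_n); k2 = f(t_n + h/2, y_n + (h/2)·k1); k3 = f(t_n + h/2, y_n + (h/2)·k2); k4 = f(t_n + h, y_n + h·k3); y_{n+1} = y_n + (h/6)·(k1 + 2k2 + 2k3 + k4).
t=0.800000, y=0.100000:
  k1 = f(0.800000, 0.100000) = 0.326477
  k2 = f(1.050000, 0.181619) = 0.229363
  k3 = f(1.050000, 0.157341) = 0.235190
  k4 = f(1.300000, 0.217595) = 0.160352
  y ← 0.100000 + (0.5/6)·(k1 + 2k2 + 2k3 + k4) = 0.217994
y(1.3) ≈ 0.2180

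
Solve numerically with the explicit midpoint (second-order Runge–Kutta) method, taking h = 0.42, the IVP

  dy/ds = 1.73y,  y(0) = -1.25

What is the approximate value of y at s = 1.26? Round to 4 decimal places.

Midpoint: k1 = f(s_n, y_n); k2 = f(s_n + h/2, y_n + (h/2)·k1); y_{n+1} = y_n + h·k2.
s=0.000000, y=-1.250000:
  k1 = f(0.000000, -1.250000) = -2.162500
  k2 = f(0.210000, -1.704125) = -2.948136
  y ← -1.250000 + 0.42·(-2.948136) = -2.488217
s=0.420000, y=-2.488217:
  k1 = f(0.420000, -2.488217) = -4.304616
  k2 = f(0.630000, -3.392187) = -5.868483
  y ← -2.488217 + 0.42·(-5.868483) = -4.952980
s=0.840000, y=-4.952980:
  k1 = f(0.840000, -4.952980) = -8.568655
  k2 = f(1.050000, -6.752398) = -11.681648
  y ← -4.952980 + 0.42·(-11.681648) = -9.859272
y(1.26) ≈ -9.8593

-9.8593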